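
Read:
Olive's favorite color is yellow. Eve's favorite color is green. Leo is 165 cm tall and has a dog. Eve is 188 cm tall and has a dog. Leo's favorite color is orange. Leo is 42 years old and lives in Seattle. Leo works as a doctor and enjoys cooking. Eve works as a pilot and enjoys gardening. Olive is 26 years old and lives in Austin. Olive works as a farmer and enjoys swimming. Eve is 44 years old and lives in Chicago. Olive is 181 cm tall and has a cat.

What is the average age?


Sum=112, n=3, avg=37.33

37.33


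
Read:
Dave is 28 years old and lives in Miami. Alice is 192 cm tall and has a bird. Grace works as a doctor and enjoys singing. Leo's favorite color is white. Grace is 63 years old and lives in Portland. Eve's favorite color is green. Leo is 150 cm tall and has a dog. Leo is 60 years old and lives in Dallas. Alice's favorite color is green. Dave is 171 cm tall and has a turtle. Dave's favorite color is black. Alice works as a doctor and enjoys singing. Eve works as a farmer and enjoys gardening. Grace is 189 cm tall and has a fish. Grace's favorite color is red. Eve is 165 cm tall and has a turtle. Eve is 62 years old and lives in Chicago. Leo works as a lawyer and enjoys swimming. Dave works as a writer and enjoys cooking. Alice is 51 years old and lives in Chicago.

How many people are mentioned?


People: Eve, Dave, Leo, Alice, Grace. Count = 5

5


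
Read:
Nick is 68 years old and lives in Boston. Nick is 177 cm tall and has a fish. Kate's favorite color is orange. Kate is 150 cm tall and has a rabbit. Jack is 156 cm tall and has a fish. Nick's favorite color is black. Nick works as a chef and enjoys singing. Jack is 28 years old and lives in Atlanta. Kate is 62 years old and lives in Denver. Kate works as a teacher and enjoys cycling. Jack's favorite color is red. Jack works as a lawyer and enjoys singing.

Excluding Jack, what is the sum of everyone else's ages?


Sum (excluding Jack): 130

130


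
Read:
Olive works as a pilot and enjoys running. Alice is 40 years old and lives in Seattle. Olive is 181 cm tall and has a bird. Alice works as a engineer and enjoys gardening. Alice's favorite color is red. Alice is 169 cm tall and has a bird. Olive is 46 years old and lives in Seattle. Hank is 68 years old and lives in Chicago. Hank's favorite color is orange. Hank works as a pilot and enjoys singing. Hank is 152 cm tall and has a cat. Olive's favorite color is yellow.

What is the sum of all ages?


40+46+68 = 154

154


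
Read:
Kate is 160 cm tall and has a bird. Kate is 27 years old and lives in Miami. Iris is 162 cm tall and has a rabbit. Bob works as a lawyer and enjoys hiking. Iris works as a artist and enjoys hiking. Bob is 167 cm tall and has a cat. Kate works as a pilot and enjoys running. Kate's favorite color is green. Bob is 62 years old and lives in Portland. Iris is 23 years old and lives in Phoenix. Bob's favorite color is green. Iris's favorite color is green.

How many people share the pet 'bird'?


Count: 1

1


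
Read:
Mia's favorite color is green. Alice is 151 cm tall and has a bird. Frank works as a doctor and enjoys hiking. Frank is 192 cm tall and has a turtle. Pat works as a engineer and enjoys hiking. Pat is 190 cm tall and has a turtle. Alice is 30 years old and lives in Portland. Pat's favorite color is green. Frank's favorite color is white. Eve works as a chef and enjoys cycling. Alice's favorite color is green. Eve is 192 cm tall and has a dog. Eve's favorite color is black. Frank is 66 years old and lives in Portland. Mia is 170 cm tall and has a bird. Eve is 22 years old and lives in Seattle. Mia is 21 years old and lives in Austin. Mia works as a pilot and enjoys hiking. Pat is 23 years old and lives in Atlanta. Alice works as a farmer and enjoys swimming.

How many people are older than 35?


Filter: 1

1


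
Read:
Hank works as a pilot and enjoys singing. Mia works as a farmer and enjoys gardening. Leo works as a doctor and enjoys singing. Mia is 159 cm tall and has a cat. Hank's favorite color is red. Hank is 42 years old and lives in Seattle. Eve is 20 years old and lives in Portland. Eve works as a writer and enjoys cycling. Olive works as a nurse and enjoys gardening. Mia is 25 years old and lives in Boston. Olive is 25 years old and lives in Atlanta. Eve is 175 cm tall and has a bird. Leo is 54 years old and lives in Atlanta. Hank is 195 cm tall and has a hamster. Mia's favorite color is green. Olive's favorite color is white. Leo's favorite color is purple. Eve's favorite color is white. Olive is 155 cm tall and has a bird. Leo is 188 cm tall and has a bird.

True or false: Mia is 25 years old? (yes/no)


Mia is actually 25. yes

yes


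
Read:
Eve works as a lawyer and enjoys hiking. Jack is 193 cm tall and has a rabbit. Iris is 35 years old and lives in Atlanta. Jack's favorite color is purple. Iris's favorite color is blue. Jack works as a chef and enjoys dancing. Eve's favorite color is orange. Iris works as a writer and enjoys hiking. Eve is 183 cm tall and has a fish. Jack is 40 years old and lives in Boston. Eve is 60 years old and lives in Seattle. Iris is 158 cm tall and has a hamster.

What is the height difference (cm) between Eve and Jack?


|183 - 193| = 10

10


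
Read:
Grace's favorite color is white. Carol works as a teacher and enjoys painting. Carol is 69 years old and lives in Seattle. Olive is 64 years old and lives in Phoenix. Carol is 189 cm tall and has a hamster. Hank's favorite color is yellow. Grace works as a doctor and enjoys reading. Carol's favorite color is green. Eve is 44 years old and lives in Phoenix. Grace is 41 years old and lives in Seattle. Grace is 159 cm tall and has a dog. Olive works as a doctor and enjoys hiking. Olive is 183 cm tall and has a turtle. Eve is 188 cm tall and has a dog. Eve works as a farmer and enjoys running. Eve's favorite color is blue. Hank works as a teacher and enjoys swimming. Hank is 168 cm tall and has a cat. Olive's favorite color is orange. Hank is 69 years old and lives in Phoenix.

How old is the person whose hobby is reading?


Person with hobby=reading is Grace, age 41

41


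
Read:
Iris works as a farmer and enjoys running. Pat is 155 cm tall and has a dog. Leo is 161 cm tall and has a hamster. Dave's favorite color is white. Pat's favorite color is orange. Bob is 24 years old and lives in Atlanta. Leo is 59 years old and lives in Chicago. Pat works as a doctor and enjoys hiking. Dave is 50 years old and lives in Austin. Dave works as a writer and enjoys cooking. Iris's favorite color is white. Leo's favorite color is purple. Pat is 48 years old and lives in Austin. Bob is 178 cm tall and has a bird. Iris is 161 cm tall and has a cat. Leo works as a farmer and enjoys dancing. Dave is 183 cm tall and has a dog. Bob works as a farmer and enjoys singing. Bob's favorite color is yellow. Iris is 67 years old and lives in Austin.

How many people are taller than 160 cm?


Taller than 160: 4

4


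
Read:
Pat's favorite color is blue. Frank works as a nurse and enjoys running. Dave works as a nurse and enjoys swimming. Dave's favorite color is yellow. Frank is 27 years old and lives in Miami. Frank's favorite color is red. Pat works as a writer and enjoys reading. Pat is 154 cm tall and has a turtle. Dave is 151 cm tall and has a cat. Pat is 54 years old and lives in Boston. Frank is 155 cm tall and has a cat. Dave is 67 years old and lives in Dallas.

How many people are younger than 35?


Filter: 1

1


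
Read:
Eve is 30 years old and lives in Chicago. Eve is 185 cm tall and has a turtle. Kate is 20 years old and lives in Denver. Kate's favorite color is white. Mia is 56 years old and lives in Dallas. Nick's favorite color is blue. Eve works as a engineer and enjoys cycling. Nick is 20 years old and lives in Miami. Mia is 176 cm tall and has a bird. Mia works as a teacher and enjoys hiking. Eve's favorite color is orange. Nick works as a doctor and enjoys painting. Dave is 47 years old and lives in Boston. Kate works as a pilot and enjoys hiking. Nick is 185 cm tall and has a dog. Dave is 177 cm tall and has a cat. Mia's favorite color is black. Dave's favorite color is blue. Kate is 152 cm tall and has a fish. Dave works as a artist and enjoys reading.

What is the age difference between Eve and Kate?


|30 - 20| = 10

10


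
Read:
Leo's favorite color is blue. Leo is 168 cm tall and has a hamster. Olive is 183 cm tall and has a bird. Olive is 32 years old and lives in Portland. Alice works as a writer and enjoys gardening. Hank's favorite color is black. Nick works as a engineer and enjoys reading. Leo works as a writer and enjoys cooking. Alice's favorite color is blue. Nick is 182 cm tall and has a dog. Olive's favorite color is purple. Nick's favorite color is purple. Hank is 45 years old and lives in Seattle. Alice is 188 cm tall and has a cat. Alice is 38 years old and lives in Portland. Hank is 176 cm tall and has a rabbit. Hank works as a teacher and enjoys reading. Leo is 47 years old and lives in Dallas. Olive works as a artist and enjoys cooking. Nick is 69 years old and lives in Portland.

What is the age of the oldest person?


Oldest: Nick at 69

69


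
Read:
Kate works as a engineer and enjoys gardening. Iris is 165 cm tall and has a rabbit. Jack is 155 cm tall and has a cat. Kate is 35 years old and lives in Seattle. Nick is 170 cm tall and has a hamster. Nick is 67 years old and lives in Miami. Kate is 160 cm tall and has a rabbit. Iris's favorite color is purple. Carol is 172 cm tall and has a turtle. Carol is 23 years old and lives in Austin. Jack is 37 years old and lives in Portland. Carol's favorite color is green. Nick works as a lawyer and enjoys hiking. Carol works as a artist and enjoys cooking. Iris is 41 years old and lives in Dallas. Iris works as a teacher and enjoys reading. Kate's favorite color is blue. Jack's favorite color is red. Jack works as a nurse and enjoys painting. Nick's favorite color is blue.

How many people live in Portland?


Count in Portland: 1

1


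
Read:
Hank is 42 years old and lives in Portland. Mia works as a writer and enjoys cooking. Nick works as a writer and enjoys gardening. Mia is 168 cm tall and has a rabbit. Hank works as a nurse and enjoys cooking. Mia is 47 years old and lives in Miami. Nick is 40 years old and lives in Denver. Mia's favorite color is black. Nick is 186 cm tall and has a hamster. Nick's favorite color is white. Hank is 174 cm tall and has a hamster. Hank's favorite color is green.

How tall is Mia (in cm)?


Mia is 168 cm tall

168


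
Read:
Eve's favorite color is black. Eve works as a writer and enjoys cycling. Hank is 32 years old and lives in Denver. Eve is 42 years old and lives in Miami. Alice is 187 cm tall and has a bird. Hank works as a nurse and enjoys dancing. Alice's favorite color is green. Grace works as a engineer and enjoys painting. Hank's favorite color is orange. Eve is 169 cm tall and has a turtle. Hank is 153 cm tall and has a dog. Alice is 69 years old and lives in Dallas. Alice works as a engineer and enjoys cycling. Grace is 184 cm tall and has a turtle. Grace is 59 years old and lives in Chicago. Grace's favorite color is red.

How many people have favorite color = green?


Count: 1

1


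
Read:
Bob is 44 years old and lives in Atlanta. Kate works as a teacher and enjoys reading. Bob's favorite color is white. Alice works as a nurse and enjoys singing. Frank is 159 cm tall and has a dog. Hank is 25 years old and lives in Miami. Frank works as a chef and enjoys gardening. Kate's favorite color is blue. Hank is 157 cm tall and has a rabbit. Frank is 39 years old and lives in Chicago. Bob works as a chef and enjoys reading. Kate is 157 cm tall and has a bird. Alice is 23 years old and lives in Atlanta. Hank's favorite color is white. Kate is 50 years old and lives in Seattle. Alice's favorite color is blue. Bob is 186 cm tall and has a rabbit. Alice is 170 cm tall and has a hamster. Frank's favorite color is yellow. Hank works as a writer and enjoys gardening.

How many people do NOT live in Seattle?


Not in Seattle: 4

4


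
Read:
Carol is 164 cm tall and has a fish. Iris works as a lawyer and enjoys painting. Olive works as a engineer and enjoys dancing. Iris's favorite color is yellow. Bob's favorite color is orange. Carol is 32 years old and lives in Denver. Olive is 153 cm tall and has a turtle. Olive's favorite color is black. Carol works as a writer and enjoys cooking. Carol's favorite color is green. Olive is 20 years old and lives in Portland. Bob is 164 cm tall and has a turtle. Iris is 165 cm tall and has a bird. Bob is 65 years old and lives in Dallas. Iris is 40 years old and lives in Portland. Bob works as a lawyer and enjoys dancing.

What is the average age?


Sum=157, n=4, avg=39.25

39.25


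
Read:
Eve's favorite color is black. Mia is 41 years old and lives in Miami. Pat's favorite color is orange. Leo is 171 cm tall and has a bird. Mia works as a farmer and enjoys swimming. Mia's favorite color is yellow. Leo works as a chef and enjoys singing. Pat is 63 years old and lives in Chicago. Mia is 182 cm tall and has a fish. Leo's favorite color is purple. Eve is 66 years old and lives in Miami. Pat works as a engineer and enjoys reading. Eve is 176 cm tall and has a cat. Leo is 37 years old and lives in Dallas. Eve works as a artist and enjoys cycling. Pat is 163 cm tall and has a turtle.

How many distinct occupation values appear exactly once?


Unique occupation values: 4

4


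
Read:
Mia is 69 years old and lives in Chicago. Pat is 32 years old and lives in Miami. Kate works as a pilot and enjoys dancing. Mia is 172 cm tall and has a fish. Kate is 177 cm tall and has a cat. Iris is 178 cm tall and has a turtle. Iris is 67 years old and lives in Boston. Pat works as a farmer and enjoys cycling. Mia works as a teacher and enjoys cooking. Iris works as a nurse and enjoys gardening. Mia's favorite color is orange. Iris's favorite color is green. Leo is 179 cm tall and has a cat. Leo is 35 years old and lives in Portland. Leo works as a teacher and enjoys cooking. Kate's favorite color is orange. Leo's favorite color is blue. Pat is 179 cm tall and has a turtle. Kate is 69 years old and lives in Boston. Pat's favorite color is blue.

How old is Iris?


Iris is 67 years old

67


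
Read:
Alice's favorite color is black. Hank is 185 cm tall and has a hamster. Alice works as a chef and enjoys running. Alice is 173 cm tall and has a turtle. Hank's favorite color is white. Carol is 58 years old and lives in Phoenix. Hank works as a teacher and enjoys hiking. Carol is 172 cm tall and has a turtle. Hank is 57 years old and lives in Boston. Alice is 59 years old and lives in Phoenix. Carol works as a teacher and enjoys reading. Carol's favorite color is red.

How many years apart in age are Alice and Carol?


59 vs 58, diff = 1

1


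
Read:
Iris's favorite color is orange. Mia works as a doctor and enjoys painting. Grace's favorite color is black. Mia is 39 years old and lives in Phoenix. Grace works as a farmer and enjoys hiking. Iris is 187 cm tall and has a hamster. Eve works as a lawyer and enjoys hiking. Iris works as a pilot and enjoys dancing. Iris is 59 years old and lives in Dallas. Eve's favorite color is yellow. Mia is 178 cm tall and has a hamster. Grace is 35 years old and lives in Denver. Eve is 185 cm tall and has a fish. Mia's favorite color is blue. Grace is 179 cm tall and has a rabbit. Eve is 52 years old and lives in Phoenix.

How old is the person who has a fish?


Person with fish is Eve, age 52

52


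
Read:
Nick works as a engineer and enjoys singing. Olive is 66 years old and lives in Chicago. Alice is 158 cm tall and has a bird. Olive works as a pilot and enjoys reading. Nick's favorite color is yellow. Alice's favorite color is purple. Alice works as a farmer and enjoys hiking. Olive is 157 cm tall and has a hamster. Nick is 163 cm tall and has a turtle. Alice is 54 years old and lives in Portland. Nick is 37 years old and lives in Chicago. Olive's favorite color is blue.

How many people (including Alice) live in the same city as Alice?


Alice lives in Portland. Count = 1

1


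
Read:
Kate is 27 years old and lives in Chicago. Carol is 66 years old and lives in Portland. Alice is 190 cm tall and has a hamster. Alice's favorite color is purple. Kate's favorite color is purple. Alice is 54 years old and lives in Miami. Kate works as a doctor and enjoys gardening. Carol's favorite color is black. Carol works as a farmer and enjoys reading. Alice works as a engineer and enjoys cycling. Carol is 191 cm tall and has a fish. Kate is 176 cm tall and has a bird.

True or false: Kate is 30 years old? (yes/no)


Kate is actually 27. no

no


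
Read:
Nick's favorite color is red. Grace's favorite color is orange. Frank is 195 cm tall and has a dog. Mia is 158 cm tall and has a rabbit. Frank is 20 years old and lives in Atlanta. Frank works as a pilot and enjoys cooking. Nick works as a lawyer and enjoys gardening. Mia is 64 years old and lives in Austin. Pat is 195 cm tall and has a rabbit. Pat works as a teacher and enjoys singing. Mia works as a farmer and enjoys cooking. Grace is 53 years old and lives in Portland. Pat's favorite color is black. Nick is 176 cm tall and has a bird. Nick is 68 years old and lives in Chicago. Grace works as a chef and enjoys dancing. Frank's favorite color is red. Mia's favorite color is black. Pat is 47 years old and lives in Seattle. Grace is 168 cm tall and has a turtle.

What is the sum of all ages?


20+47+53+68+64 = 252

252


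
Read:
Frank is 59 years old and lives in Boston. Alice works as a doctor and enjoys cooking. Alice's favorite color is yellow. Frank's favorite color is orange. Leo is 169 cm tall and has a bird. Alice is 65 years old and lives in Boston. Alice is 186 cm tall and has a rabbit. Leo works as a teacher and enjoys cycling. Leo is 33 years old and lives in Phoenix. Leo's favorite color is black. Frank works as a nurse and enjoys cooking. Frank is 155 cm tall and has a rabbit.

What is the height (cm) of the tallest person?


Tallest: Alice at 186 cm

186


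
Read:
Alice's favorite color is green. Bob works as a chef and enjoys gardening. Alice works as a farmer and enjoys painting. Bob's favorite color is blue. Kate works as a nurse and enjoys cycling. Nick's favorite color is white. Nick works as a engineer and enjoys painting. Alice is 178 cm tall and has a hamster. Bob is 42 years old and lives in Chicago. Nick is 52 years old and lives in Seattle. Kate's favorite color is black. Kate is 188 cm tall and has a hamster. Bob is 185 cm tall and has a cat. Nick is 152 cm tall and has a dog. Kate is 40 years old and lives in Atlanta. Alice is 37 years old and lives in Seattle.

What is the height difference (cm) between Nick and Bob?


|152 - 185| = 33

33


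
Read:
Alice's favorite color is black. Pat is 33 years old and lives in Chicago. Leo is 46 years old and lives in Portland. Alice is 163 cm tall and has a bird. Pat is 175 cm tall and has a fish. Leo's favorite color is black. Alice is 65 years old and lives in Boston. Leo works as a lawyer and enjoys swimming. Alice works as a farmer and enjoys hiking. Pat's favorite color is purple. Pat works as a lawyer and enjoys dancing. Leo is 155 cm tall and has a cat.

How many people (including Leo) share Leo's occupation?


Leo is a lawyer. Count = 2

2


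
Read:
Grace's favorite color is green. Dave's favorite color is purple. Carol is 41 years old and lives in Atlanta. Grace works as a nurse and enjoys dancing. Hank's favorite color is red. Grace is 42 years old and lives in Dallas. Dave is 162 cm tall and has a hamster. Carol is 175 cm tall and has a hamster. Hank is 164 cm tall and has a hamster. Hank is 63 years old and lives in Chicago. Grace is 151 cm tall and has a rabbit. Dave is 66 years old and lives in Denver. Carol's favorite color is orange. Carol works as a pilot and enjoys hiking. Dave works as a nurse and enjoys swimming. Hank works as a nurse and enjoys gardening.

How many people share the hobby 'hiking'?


Count: 1

1


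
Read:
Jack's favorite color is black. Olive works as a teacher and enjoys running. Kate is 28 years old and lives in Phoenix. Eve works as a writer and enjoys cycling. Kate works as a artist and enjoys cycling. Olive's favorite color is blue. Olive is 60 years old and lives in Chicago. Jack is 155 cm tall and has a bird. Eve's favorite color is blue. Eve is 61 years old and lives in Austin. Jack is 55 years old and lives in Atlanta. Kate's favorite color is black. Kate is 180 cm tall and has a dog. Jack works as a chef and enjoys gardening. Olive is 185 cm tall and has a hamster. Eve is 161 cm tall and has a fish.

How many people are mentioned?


People: Kate, Jack, Olive, Eve. Count = 4

4


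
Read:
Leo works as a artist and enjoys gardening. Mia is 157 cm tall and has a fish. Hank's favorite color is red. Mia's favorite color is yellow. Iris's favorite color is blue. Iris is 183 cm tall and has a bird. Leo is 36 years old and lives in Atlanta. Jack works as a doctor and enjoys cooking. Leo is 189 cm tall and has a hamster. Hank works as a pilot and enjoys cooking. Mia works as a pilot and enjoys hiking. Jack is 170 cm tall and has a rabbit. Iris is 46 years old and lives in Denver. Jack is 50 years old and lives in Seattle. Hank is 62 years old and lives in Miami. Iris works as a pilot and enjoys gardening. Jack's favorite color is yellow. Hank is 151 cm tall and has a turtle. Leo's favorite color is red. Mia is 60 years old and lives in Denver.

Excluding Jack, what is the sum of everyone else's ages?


Sum (excluding Jack): 204

204


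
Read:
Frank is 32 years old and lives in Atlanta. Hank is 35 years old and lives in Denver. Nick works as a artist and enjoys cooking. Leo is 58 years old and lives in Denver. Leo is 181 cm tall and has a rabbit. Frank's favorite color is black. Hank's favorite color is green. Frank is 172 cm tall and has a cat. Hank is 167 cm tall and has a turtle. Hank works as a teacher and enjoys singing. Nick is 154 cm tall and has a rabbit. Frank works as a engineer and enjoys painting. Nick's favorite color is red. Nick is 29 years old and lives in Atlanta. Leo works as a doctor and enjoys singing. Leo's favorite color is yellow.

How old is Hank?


Hank is 35 years old

35


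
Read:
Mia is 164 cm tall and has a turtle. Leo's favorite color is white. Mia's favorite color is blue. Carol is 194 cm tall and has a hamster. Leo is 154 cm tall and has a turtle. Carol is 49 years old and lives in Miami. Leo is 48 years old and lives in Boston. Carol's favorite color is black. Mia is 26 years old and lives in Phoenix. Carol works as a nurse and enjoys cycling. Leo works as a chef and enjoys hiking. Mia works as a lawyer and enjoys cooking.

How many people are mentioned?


People: Leo, Carol, Mia. Count = 3

3


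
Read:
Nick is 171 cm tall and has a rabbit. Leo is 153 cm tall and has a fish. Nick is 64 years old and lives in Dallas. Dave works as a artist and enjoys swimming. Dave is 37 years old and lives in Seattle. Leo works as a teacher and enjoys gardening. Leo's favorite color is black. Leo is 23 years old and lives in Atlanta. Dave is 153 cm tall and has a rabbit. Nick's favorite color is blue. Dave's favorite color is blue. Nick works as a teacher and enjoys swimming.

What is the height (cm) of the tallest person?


Tallest: Nick at 171 cm

171


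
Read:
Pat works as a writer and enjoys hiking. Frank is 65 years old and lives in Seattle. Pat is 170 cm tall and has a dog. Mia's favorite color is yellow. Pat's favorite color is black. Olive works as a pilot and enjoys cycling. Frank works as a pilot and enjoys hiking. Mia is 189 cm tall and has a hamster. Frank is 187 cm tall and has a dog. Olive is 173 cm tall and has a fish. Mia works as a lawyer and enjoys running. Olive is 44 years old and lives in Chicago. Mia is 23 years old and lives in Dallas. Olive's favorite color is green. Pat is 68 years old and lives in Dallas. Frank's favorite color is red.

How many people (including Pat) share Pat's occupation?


Pat is a writer. Count = 1

1


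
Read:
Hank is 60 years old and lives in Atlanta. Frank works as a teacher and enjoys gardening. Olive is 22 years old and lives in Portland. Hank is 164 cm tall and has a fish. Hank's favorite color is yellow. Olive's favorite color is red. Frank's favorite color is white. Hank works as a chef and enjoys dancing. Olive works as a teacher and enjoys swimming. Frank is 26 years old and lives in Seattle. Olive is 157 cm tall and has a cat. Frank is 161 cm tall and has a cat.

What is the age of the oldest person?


Oldest: Hank at 60

60


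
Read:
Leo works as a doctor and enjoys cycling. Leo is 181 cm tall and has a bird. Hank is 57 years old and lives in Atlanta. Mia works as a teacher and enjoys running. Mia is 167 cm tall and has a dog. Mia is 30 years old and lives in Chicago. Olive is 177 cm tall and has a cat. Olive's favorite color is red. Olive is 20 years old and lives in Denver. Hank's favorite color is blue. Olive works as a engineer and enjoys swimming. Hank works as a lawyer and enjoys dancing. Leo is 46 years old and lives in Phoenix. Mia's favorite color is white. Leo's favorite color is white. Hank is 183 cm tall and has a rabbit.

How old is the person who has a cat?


Person with cat is Olive, age 20

20


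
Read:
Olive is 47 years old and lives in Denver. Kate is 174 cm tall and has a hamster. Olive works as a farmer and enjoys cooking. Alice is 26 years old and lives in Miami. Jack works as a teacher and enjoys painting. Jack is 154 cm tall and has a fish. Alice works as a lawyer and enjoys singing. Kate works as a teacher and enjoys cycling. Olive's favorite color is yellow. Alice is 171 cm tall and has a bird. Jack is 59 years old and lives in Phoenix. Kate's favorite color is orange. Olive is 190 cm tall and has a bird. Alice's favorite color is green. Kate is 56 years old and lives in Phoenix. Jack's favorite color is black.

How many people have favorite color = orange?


Count: 1

1


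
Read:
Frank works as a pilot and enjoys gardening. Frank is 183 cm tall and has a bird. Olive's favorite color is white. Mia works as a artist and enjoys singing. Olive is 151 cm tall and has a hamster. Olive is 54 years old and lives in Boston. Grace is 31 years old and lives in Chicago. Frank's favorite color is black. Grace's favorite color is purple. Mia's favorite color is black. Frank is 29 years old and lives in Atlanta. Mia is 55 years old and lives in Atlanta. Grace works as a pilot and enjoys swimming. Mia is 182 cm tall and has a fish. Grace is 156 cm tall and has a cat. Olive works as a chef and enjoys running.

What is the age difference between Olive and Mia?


|54 - 55| = 1

1


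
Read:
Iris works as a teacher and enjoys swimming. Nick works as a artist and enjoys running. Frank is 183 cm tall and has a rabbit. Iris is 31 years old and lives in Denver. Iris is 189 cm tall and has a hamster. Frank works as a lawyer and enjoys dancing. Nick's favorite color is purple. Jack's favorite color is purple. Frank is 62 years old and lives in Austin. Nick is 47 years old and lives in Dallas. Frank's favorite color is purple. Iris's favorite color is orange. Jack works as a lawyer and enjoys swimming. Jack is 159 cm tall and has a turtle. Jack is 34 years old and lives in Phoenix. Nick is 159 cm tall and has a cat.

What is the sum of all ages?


47+34+62+31 = 174

174


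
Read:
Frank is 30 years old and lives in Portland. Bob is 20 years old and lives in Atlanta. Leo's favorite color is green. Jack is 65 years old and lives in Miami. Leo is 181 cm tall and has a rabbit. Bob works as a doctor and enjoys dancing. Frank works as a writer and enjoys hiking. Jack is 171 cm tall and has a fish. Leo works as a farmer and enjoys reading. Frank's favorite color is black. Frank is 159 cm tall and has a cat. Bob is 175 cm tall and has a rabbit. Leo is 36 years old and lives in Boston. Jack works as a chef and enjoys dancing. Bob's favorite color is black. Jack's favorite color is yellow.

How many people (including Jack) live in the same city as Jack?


Jack lives in Miami. Count = 1

1


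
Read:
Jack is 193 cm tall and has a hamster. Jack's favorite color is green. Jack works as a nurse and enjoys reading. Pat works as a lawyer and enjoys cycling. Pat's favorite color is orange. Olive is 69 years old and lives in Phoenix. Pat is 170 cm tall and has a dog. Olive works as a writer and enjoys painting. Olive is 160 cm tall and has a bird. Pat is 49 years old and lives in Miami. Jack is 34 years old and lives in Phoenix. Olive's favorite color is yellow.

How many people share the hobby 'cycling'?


Count: 1

1


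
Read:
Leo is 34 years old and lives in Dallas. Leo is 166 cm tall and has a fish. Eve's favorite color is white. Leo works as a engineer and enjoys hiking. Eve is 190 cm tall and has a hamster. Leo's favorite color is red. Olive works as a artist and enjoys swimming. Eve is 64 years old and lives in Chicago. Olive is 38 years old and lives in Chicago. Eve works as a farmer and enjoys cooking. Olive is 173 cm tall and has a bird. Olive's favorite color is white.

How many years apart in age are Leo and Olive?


34 vs 38, diff = 4

4


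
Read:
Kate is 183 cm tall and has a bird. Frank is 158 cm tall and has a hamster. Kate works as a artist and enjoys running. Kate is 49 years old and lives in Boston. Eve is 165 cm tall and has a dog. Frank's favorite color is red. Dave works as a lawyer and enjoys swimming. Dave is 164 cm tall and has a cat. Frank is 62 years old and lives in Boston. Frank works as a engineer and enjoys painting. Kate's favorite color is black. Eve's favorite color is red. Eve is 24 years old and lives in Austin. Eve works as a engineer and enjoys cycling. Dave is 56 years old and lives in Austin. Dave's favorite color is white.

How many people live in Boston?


Count in Boston: 2

2


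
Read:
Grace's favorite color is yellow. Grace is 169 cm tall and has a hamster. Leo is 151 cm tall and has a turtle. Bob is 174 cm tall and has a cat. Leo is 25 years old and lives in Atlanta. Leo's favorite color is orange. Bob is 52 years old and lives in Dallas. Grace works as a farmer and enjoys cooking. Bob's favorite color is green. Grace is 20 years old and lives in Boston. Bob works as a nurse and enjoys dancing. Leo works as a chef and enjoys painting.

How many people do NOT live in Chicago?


Not in Chicago: 3

3


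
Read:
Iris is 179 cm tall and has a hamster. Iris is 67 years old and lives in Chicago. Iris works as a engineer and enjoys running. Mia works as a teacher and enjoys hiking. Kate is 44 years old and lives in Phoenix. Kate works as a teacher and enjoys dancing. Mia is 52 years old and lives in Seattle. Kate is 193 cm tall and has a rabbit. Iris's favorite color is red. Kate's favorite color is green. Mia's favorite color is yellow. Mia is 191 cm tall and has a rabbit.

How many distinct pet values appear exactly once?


Unique pet values: 1

1


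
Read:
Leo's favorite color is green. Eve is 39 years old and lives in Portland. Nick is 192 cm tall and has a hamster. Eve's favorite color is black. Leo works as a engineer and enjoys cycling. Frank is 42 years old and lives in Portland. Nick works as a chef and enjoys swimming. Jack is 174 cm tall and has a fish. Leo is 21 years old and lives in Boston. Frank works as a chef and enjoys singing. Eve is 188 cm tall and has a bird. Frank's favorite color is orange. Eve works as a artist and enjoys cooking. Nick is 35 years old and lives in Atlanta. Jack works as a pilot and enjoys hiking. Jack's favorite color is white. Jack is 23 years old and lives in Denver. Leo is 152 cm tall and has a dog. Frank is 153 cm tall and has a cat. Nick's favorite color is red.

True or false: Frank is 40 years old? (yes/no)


Frank is actually 42. no

no


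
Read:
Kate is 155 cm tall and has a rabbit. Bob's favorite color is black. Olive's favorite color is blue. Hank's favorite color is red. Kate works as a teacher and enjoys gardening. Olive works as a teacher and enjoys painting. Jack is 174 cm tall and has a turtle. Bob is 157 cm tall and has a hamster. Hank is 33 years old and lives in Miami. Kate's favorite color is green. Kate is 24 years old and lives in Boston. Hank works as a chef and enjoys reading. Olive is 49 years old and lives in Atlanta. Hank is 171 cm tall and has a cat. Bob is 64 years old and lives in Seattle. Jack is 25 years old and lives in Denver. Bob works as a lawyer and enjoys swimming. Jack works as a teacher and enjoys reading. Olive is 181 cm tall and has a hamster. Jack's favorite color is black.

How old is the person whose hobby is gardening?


Person with hobby=gardening is Kate, age 24

24


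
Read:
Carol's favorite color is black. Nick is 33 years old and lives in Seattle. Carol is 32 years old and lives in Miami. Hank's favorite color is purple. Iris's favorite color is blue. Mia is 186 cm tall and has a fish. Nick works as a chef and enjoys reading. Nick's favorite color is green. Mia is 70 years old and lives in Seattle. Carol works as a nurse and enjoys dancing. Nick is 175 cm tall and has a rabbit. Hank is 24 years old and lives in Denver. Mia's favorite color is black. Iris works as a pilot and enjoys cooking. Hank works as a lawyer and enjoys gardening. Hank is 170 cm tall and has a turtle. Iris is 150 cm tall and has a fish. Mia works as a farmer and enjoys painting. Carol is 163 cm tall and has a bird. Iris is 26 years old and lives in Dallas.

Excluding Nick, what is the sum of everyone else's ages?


Sum (excluding Nick): 152

152


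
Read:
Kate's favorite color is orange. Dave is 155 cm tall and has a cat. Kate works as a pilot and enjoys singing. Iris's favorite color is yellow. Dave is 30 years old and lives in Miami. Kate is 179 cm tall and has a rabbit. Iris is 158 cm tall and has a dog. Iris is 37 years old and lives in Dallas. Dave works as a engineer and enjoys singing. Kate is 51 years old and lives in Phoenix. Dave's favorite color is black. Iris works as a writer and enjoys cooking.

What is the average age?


Sum=118, n=3, avg=39.33

39.33


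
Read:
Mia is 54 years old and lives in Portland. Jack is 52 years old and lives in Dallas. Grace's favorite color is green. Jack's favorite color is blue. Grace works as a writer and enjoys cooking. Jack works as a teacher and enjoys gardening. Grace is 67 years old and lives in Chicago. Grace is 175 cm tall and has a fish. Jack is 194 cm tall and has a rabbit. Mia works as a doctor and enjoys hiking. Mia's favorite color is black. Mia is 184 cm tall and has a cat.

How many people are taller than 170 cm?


Taller than 170: 3

3


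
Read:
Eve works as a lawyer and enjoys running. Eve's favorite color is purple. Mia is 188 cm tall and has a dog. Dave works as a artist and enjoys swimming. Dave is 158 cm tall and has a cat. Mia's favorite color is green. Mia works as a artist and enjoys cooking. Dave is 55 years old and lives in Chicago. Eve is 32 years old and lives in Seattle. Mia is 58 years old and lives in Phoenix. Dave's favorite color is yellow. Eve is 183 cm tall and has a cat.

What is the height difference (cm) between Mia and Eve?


|188 - 183| = 5

5


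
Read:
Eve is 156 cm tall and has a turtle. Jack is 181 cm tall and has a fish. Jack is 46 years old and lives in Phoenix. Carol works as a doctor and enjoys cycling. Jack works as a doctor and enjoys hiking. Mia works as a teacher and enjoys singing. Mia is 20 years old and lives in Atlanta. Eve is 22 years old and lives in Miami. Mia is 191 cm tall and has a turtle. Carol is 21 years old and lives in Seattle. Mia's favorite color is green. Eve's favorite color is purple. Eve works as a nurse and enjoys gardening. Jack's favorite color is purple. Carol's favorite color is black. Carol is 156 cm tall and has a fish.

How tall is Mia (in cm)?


Mia is 191 cm tall

191


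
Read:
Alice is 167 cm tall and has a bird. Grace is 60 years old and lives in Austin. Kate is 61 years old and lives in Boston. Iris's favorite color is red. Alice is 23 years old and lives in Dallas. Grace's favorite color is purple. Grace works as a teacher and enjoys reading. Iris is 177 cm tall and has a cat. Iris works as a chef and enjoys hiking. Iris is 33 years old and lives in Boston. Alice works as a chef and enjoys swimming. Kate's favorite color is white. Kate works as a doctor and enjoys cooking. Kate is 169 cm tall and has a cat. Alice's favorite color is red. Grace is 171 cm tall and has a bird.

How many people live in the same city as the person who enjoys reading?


Person with hobby reading is Grace, city Austin. Count = 1

1


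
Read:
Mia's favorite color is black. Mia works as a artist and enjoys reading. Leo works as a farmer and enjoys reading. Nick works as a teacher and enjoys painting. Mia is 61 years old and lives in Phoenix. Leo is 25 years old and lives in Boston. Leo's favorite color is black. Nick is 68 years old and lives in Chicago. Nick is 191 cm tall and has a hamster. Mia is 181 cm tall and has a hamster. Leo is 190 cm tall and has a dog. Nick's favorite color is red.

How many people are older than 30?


Filter: 2

2


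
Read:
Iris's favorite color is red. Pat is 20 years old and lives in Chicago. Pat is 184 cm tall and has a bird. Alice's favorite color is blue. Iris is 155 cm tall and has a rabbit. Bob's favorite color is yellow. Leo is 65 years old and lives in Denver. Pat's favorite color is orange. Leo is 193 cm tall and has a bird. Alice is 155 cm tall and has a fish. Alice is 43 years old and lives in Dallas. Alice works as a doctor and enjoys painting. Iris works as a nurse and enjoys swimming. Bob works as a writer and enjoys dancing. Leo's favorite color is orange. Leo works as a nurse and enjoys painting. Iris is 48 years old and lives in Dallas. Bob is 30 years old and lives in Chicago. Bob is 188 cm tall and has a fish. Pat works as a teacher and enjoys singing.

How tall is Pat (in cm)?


Pat is 184 cm tall

184


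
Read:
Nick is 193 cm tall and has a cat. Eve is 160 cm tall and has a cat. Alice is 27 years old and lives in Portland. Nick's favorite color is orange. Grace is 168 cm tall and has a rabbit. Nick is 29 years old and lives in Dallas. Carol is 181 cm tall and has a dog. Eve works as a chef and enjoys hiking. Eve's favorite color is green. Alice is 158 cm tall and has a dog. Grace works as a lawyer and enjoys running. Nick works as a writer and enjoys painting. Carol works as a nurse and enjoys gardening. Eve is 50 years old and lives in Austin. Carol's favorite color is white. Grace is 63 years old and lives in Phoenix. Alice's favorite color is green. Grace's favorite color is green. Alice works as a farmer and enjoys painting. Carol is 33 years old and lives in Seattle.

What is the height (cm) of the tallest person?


Tallest: Nick at 193 cm

193


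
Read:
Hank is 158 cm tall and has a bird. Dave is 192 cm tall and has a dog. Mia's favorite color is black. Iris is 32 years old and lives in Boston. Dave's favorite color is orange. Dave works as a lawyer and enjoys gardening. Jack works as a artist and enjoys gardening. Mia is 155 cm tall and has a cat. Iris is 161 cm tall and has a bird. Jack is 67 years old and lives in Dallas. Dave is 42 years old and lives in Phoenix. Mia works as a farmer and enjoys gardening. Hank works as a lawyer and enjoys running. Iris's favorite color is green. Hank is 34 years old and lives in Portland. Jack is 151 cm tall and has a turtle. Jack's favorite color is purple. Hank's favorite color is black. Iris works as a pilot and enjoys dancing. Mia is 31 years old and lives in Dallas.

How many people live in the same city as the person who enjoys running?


Person with hobby running is Hank, city Portland. Count = 1

1


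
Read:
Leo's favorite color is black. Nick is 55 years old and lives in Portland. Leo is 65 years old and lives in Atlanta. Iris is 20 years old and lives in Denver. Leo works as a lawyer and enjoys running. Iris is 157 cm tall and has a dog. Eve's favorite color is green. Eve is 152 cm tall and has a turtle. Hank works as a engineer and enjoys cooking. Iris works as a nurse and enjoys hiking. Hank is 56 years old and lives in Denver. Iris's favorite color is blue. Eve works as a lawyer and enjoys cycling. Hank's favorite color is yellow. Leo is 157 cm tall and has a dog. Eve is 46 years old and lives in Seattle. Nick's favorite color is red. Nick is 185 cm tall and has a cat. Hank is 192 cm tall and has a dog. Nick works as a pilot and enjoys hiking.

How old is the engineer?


The engineer is Hank, age 56

56
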